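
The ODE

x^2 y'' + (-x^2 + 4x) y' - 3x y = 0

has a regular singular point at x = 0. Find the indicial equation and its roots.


Divide by x^2 to reach normal form y'' + P_1(x) y' + P_2(x) y = 0 with P_1(x) = -1 + 4/x and P_2(x) = -3/x.
x = 0 is a singular point because the y'-coefficient -1 + 4/x has a pole at x = 0 and the y-coefficient -3/x has a pole at x = 0.
It is a regular singular point because x P_1(x) = p(x) = 4 - x and x^2 P_2(x) = q(x) = -3x are polynomials, hence analytic at x = 0.
p(0) = 4,  q(0) = 0.
Indicial equation: r(r-1) + p(0) r + q(0) = 0, i.e. r^2 + (p(0) - 1) r + q(0) = 0, i.e. r^2 + 3 r = 0.
Discriminant: (3)^2 - 4(0) = 9, so r = (-3 ± 3)/2.
Solving: r_1 = 0, r_2 = -3.

indicial: r^2 + 3 r = 0; roots r_1 = 0, r_2 = -3


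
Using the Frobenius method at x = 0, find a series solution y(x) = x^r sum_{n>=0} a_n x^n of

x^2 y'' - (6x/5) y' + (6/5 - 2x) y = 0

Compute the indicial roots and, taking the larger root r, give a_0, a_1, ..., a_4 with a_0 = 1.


Write in Frobenius form y'' + (p(x)/x) y' + (q(x)/x^2) y = 0:
  p(x) = -6/5,  q(x) = 6/5 - 2x.
Indicial equation: r(r-1) + (-6/5) r + (6/5) = 0 -> roots r_1 = 6/5, r_2 = 1.
Take r = r_1 = 6/5. Let y(x) = x^r sum_{n>=0} a_n x^n with a_0 = 1.
Substitute y = x^r sum a_n x^n and match x^{r+n}. The recurrence is
  D(n) a_n - 2 a_{n-1} = 0,  where D(n) = (r+n)(r+n-1) + (-6/5)(r+n) + (6/5).
  a_n = 2 / D(n) * a_{n-1}.
Since the indicial polynomial factors as (r - r_1)(r - r_2), D(n) = (r_1 + n - r_1)(r_1 + n - r_2) = n(n + 1/5).
Evaluating step by step (a_0 = 1):
  n = 1: D(1) = 1(1 + 1/5) = 6/5; numerator = 2(1) = 2; a_1 = (2)/(6/5) = 5/3
  n = 2: D(2) = 2(2 + 1/5) = 22/5; numerator = 2(5/3) = 10/3; a_2 = (10/3)/(22/5) = 25/33
  n = 3: D(3) = 3(3 + 1/5) = 48/5; numerator = 2(25/33) = 50/33; a_3 = (50/33)/(48/5) = 125/792
  n = 4: D(4) = 4(4 + 1/5) = 84/5; numerator = 2(125/792) = 125/396; a_4 = (125/396)/(84/5) = 625/33264

r = 6/5; a_0 = 1; a_1 = 5/3; a_2 = 25/33; a_3 = 125/792; a_4 = 625/33264


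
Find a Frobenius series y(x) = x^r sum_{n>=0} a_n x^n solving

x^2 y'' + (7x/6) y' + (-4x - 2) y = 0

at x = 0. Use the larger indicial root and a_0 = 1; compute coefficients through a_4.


Write in Frobenius form y'' + (p(x)/x) y' + (q(x)/x^2) y = 0:
  p(x) = 7/6,  q(x) = -4x - 2.
Indicial equation: r(r-1) + (7/6) r + (-2) = 0 -> roots r_1 = 4/3, r_2 = -3/2.
Take r = r_1 = 4/3. Let y(x) = x^r sum_{n>=0} a_n x^n with a_0 = 1.
Substitute y = x^r sum a_n x^n and match x^{r+n}. The recurrence is
  D(n) a_n - 4 a_{n-1} = 0,  where D(n) = (r+n)(r+n-1) + (7/6)(r+n) + (-2).
  a_n = 4 / D(n) * a_{n-1}.
Since the indicial polynomial factors as (r - r_1)(r - r_2), D(n) = (r_1 + n - r_1)(r_1 + n - r_2) = n(n + 17/6).
Evaluating step by step (a_0 = 1):
  n = 1: D(1) = 1(1 + 17/6) = 23/6; numerator = 4(1) = 4; a_1 = (4)/(23/6) = 24/23
  n = 2: D(2) = 2(2 + 17/6) = 29/3; numerator = 4(24/23) = 96/23; a_2 = (96/23)/(29/3) = 288/667
  n = 3: D(3) = 3(3 + 17/6) = 35/2; numerator = 4(288/667) = 1152/667; a_3 = (1152/667)/(35/2) = 2304/23345
  n = 4: D(4) = 4(4 + 17/6) = 82/3; numerator = 4(2304/23345) = 9216/23345; a_4 = (9216/23345)/(82/3) = 13824/957145

r = 4/3; a_0 = 1; a_1 = 24/23; a_2 = 288/667; a_3 = 2304/23345; a_4 = 13824/957145


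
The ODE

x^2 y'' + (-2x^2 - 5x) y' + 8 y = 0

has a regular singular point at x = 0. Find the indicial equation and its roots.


Divide by x^2 to reach normal form y'' + P_1(x) y' + P_2(x) y = 0 with P_1(x) = -2 - 5/x and P_2(x) = 8/x^2.
x = 0 is a singular point because the y'-coefficient -2 - 5/x has a pole at x = 0 and the y-coefficient 8/x^2 has a pole at x = 0.
It is a regular singular point because x P_1(x) = p(x) = -2x - 5 and x^2 P_2(x) = q(x) = 8 are polynomials, hence analytic at x = 0.
p(0) = -5,  q(0) = 8.
Indicial equation: r(r-1) + p(0) r + q(0) = 0, i.e. r^2 + (p(0) - 1) r + q(0) = 0, i.e. r^2 - 6 r + 8 = 0.
Discriminant: (-6)^2 - 4(8) = 4, so r = (6 ± 2)/2.
Solving: r_1 = 4, r_2 = 2.

indicial: r^2 - 6 r + 8 = 0; roots r_1 = 4, r_2 = 2


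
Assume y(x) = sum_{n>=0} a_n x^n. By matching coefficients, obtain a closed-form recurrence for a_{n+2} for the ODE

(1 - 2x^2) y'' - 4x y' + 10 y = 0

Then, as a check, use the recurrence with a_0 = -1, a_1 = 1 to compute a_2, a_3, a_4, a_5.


Substitute y = sum_n a_n x^n.
(1 - 2 x^2) y'' contributes (n+2)(n+1) a_{n+2} - 2 n(n-1) a_n at x^n.
-4 x y'(x) contributes -4 n a_n at x^n.
10 y(x) contributes 10 a_n at x^n.
Matching x^n: (n+2)(n+1) a_{n+2} + (-2 n(n-1) - 4 n + 10) a_n = 0.
Thus a_{n+2} = (2 n(n-1) + 4 n - 10) / ((n+1)(n+2)) * a_n.

Check with a_0 = -1, a_1 = 1 (apply the recurrence for n = 0, 1, 2, 3): a_0 = -1, a_1 = 1, a_2 = 5, a_3 = -1, a_4 = 5/6, a_5 = -7/10.

a_(n+2) = (2 n(n-1) + 4 n - 10) / ((n+1)(n+2)) * a_n; check: a_0 = -1, a_1 = 1, a_2 = 5, a_3 = -1, a_4 = 5/6, a_5 = -7/10


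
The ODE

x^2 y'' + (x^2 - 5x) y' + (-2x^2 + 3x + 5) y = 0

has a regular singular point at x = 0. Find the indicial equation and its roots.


Divide by x^2 to reach normal form y'' + P_1(x) y' + P_2(x) y = 0 with P_1(x) = 1 - 5/x and P_2(x) = -2 + 3/x + 5/x^2.
x = 0 is a singular point because the y'-coefficient 1 - 5/x has a pole at x = 0 and the y-coefficient -2 + 3/x + 5/x^2 has a pole at x = 0.
It is a regular singular point because x P_1(x) = p(x) = x - 5 and x^2 P_2(x) = q(x) = -2x^2 + 3x + 5 are polynomials, hence analytic at x = 0.
p(0) = -5,  q(0) = 5.
Indicial equation: r(r-1) + p(0) r + q(0) = 0, i.e. r^2 + (p(0) - 1) r + q(0) = 0, i.e. r^2 - 6 r + 5 = 0.
Discriminant: (-6)^2 - 4(5) = 16, so r = (6 ± 4)/2.
Solving: r_1 = 5, r_2 = 1.

indicial: r^2 - 6 r + 5 = 0; roots r_1 = 5, r_2 = 1


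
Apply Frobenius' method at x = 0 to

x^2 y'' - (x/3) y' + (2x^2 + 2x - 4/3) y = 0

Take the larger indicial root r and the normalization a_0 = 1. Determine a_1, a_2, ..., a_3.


Write in Frobenius form y'' + (p(x)/x) y' + (q(x)/x^2) y = 0:
  p(x) = -1/3,  q(x) = 2x^2 + 2x - 4/3.
Indicial equation: r(r-1) + (-1/3) r + (-4/3) = 0 -> roots r_1 = 2, r_2 = -2/3.
Take r = r_1 = 2. Let y(x) = x^r sum_{n>=0} a_n x^n with a_0 = 1.
Substitute y = x^r sum a_n x^n and match x^{r+n}. The recurrence is
  D(n) a_n + 2 a_{n-1} + 2 a_{n-2} = 0,  where D(n) = (r+n)(r+n-1) + (-1/3)(r+n) + (-4/3).
  a_n = [-2 a_{n-1} - 2 a_{n-2}] / D(n).
Since the indicial polynomial factors as (r - r_1)(r - r_2), D(n) = (r_1 + n - r_1)(r_1 + n - r_2) = n(n + 8/3).
Evaluating step by step (a_0 = 1):
  n = 1: D(1) = 1(1 + 8/3) = 11/3; numerator = -2(1) = -2; a_1 = (-2)/(11/3) = -6/11
  n = 2: D(2) = 2(2 + 8/3) = 28/3; numerator = -2(-6/11) - 2(1) = -10/11; a_2 = (-10/11)/(28/3) = -15/154
  n = 3: D(3) = 3(3 + 8/3) = 17; numerator = -2(-15/154) - 2(-6/11) = 9/7; a_3 = (9/7)/(17) = 9/119

r = 2; a_0 = 1; a_1 = -6/11; a_2 = -15/154; a_3 = 9/119


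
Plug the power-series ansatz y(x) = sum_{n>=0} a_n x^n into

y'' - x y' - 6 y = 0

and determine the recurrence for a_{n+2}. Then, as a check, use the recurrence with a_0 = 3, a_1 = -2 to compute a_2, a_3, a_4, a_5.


Substitute y = sum_n a_n x^n.
y''(x) has coefficient (n+2)(n+1) a_{n+2} at x^n;
-x y'(x) has coefficient -n a_n at x^n (shift);
-6 y(x) has coefficient -6 a_n at x^n.
Matching x^n: (n+2)(n+1) a_{n+2} + (-n - 6) a_n = 0.
Thus a_{n+2} = (n + 6) / ((n+1)(n+2)) * a_n.

Check with a_0 = 3, a_1 = -2 (apply the recurrence for n = 0, 1, 2, 3): a_0 = 3, a_1 = -2, a_2 = 9, a_3 = -7/3, a_4 = 6, a_5 = -21/20.

a_(n+2) = (n + 6) / ((n+1)(n+2)) * a_n; check: a_0 = 3, a_1 = -2, a_2 = 9, a_3 = -7/3, a_4 = 6, a_5 = -21/20


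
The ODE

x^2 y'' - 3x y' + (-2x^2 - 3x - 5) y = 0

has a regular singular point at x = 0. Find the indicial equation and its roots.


Divide by x^2 to reach normal form y'' + P_1(x) y' + P_2(x) y = 0 with P_1(x) = -3/x and P_2(x) = -2 - 3/x - 5/x^2.
x = 0 is a singular point because the y'-coefficient -3/x has a pole at x = 0 and the y-coefficient -2 - 3/x - 5/x^2 has a pole at x = 0.
It is a regular singular point because x P_1(x) = p(x) = -3 and x^2 P_2(x) = q(x) = -2x^2 - 3x - 5 are polynomials, hence analytic at x = 0.
p(0) = -3,  q(0) = -5.
Indicial equation: r(r-1) + p(0) r + q(0) = 0, i.e. r^2 + (p(0) - 1) r + q(0) = 0, i.e. r^2 - 4 r - 5 = 0.
Discriminant: (-4)^2 - 4(-5) = 36, so r = (4 ± 6)/2.
Solving: r_1 = 5, r_2 = -1.

indicial: r^2 - 4 r - 5 = 0; roots r_1 = 5, r_2 = -1


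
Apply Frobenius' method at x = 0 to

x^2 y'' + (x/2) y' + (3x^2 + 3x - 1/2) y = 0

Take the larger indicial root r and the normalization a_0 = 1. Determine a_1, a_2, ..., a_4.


Write in Frobenius form y'' + (p(x)/x) y' + (q(x)/x^2) y = 0:
  p(x) = 1/2,  q(x) = 3x^2 + 3x - 1/2.
Indicial equation: r(r-1) + (1/2) r + (-1/2) = 0 -> roots r_1 = 1, r_2 = -1/2.
Take r = r_1 = 1. Let y(x) = x^r sum_{n>=0} a_n x^n with a_0 = 1.
Substitute y = x^r sum a_n x^n and match x^{r+n}. The recurrence is
  D(n) a_n + 3 a_{n-1} + 3 a_{n-2} = 0,  where D(n) = (r+n)(r+n-1) + (1/2)(r+n) + (-1/2).
  a_n = [-3 a_{n-1} - 3 a_{n-2}] / D(n).
Since the indicial polynomial factors as (r - r_1)(r - r_2), D(n) = (r_1 + n - r_1)(r_1 + n - r_2) = n(n + 3/2).
Evaluating step by step (a_0 = 1):
  n = 1: D(1) = 1(1 + 3/2) = 5/2; numerator = -3(1) = -3; a_1 = (-3)/(5/2) = -6/5
  n = 2: D(2) = 2(2 + 3/2) = 7; numerator = -3(-6/5) - 3(1) = 3/5; a_2 = (3/5)/(7) = 3/35
  n = 3: D(3) = 3(3 + 3/2) = 27/2; numerator = -3(3/35) - 3(-6/5) = 117/35; a_3 = (117/35)/(27/2) = 26/105
  n = 4: D(4) = 4(4 + 3/2) = 22; numerator = -3(26/105) - 3(3/35) = -1; a_4 = (-1)/(22) = -1/22

r = 1; a_0 = 1; a_1 = -6/5; a_2 = 3/35; a_3 = 26/105; a_4 = -1/22


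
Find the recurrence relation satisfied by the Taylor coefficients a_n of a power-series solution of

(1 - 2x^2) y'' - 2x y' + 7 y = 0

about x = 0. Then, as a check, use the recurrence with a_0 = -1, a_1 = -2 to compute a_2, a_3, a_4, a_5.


Substitute y = sum_n a_n x^n.
(1 - 2 x^2) y'' contributes (n+2)(n+1) a_{n+2} - 2 n(n-1) a_n at x^n.
-2 x y'(x) contributes -2 n a_n at x^n.
7 y(x) contributes 7 a_n at x^n.
Matching x^n: (n+2)(n+1) a_{n+2} + (-2 n(n-1) - 2 n + 7) a_n = 0.
Thus a_{n+2} = (2 n(n-1) + 2 n - 7) / ((n+1)(n+2)) * a_n.

Check with a_0 = -1, a_1 = -2 (apply the recurrence for n = 0, 1, 2, 3): a_0 = -1, a_1 = -2, a_2 = 7/2, a_3 = 5/3, a_4 = 7/24, a_5 = 11/12.

a_(n+2) = (2 n(n-1) + 2 n - 7) / ((n+1)(n+2)) * a_n; check: a_0 = -1, a_1 = -2, a_2 = 7/2, a_3 = 5/3, a_4 = 7/24, a_5 = 11/12


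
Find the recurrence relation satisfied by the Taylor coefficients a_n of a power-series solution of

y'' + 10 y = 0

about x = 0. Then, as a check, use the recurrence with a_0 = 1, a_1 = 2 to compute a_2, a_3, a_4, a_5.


Substitute y = sum_n a_n x^n into y'' + (const) y = 0.
y''(x) = sum_{n>=0} (n+2)(n+1) a_{n+2} x^n.
The ODE becomes sum_n [(n+2)(n+1) a_{n+2} + 10 a_n] x^n = 0.
Setting each coefficient to zero gives the recurrence:
  (n+2)(n+1) a_{n+2} + 10 a_n = 0,
  a_{n+2} = -10 / ((n+1)(n+2)) a_n.

Check with a_0 = 1, a_1 = 2 (apply the recurrence for n = 0, 1, 2, 3): a_0 = 1, a_1 = 2, a_2 = -5, a_3 = -10/3, a_4 = 25/6, a_5 = 5/3.

a_{n+2} = -10/((n+1)(n+2)) * a_n; check: a_0 = 1, a_1 = 2, a_2 = -5, a_3 = -10/3, a_4 = 25/6, a_5 = 5/3


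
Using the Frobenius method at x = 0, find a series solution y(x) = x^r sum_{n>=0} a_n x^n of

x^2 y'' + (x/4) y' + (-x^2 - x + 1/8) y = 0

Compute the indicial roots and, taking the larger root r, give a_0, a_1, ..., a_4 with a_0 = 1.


Write in Frobenius form y'' + (p(x)/x) y' + (q(x)/x^2) y = 0:
  p(x) = 1/4,  q(x) = -x^2 - x + 1/8.
Indicial equation: r(r-1) + (1/4) r + (1/8) = 0 -> roots r_1 = 1/2, r_2 = 1/4.
Take r = r_1 = 1/2. Let y(x) = x^r sum_{n>=0} a_n x^n with a_0 = 1.
Substitute y = x^r sum a_n x^n and match x^{r+n}. The recurrence is
  D(n) a_n - 1 a_{n-1} - 1 a_{n-2} = 0,  where D(n) = (r+n)(r+n-1) + (1/4)(r+n) + (1/8).
  a_n = [1 a_{n-1} + 1 a_{n-2}] / D(n).
Since the indicial polynomial factors as (r - r_1)(r - r_2), D(n) = (r_1 + n - r_1)(r_1 + n - r_2) = n(n + 1/4).
Evaluating step by step (a_0 = 1):
  n = 1: D(1) = 1(1 + 1/4) = 5/4; numerator = 1(1) = 1; a_1 = (1)/(5/4) = 4/5
  n = 2: D(2) = 2(2 + 1/4) = 9/2; numerator = 1(4/5) + 1(1) = 9/5; a_2 = (9/5)/(9/2) = 2/5
  n = 3: D(3) = 3(3 + 1/4) = 39/4; numerator = 1(2/5) + 1(4/5) = 6/5; a_3 = (6/5)/(39/4) = 8/65
  n = 4: D(4) = 4(4 + 1/4) = 17; numerator = 1(8/65) + 1(2/5) = 34/65; a_4 = (34/65)/(17) = 2/65

r = 1/2; a_0 = 1; a_1 = 4/5; a_2 = 2/5; a_3 = 8/65; a_4 = 2/65


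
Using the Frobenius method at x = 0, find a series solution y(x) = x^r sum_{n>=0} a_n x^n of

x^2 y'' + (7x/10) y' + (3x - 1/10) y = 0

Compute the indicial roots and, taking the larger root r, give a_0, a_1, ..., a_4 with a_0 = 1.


Write in Frobenius form y'' + (p(x)/x) y' + (q(x)/x^2) y = 0:
  p(x) = 7/10,  q(x) = 3x - 1/10.
Indicial equation: r(r-1) + (7/10) r + (-1/10) = 0 -> roots r_1 = 1/2, r_2 = -1/5.
Take r = r_1 = 1/2. Let y(x) = x^r sum_{n>=0} a_n x^n with a_0 = 1.
Substitute y = x^r sum a_n x^n and match x^{r+n}. The recurrence is
  D(n) a_n + 3 a_{n-1} = 0,  where D(n) = (r+n)(r+n-1) + (7/10)(r+n) + (-1/10).
  a_n = -3 / D(n) * a_{n-1}.
Since the indicial polynomial factors as (r - r_1)(r - r_2), D(n) = (r_1 + n - r_1)(r_1 + n - r_2) = n(n + 7/10).
Evaluating step by step (a_0 = 1):
  n = 1: D(1) = 1(1 + 7/10) = 17/10; numerator = -3(1) = -3; a_1 = (-3)/(17/10) = -30/17
  n = 2: D(2) = 2(2 + 7/10) = 27/5; numerator = -3(-30/17) = 90/17; a_2 = (90/17)/(27/5) = 50/51
  n = 3: D(3) = 3(3 + 7/10) = 111/10; numerator = -3(50/51) = -50/17; a_3 = (-50/17)/(111/10) = -500/1887
  n = 4: D(4) = 4(4 + 7/10) = 94/5; numerator = -3(-500/1887) = 500/629; a_4 = (500/629)/(94/5) = 1250/29563

r = 1/2; a_0 = 1; a_1 = -30/17; a_2 = 50/51; a_3 = -500/1887; a_4 = 1250/29563


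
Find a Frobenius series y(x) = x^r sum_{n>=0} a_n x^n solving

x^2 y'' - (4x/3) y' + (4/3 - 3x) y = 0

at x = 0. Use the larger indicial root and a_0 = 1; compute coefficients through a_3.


Write in Frobenius form y'' + (p(x)/x) y' + (q(x)/x^2) y = 0:
  p(x) = -4/3,  q(x) = 4/3 - 3x.
Indicial equation: r(r-1) + (-4/3) r + (4/3) = 0 -> roots r_1 = 4/3, r_2 = 1.
Take r = r_1 = 4/3. Let y(x) = x^r sum_{n>=0} a_n x^n with a_0 = 1.
Substitute y = x^r sum a_n x^n and match x^{r+n}. The recurrence is
  D(n) a_n - 3 a_{n-1} = 0,  where D(n) = (r+n)(r+n-1) + (-4/3)(r+n) + (4/3).
  a_n = 3 / D(n) * a_{n-1}.
Since the indicial polynomial factors as (r - r_1)(r - r_2), D(n) = (r_1 + n - r_1)(r_1 + n - r_2) = n(n + 1/3).
Evaluating step by step (a_0 = 1):
  n = 1: D(1) = 1(1 + 1/3) = 4/3; numerator = 3(1) = 3; a_1 = (3)/(4/3) = 9/4
  n = 2: D(2) = 2(2 + 1/3) = 14/3; numerator = 3(9/4) = 27/4; a_2 = (27/4)/(14/3) = 81/56
  n = 3: D(3) = 3(3 + 1/3) = 10; numerator = 3(81/56) = 243/56; a_3 = (243/56)/(10) = 243/560

r = 4/3; a_0 = 1; a_1 = 9/4; a_2 = 81/56; a_3 = 243/560


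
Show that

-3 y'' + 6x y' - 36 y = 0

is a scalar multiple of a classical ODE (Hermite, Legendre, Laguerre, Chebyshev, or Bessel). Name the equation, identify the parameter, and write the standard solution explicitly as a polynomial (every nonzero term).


All three coefficients share the factor -3; dividing through by -3 gives  y'' - 2x y' + 12 y = 0.
This matches the Hermite equation y'' - 2x y' + 2n y = 0 with 2n = 12, so n = 6; the polynomial solution is H_6(x).
With y = sum_k a_k x^k, matching x^k gives (k+2)(k+1) a_{k+2} = 2(k - n) a_k = 2(k - 6) a_k. The right side vanishes at k = 6, so the series with the parity of 6 terminates at degree 6.
Standard normalization: leading coefficient of H_n is 2^n, so a_6 = 2^6 = 64. Work downward with a_k = (k+1)(k+2) a_{k+2} / (2(k - n)):
  a_4 = (5)(6)(64) / (2(4 - 6)) = 1920/(-4) = -480
  a_2 = (3)(4)(-480) / (2(2 - 6)) = -5760/(-8) = 720
  a_0 = (1)(2)(720) / (2(0 - 6)) = 1440/(-12) = -120
Hence H_6(x) = 64 x^6 - 480 x^4 + 720 x^2 - 120.

H_6(x); series = 64 x^6 - 480 x^4 + 720 x^2 - 120


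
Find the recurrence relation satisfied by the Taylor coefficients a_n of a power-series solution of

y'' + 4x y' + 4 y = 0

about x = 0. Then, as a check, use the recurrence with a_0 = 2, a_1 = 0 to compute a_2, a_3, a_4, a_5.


Substitute y = sum_n a_n x^n.
y''(x) has coefficient (n+2)(n+1) a_{n+2} at x^n;
4 x y'(x) has coefficient 4 n a_n at x^n (shift);
4 y(x) has coefficient 4 a_n at x^n.
Matching x^n: (n+2)(n+1) a_{n+2} + (4n + 4) a_n = 0.
Thus a_{n+2} = (-4n - 4) / ((n+1)(n+2)) * a_n.

Check with a_0 = 2, a_1 = 0 (apply the recurrence for n = 0, 1, 2, 3): a_0 = 2, a_1 = 0, a_2 = -4, a_3 = 0, a_4 = 4, a_5 = 0.

a_(n+2) = (-4n - 4) / ((n+1)(n+2)) * a_n; check: a_0 = 2, a_1 = 0, a_2 = -4, a_3 = 0, a_4 = 4, a_5 = 0


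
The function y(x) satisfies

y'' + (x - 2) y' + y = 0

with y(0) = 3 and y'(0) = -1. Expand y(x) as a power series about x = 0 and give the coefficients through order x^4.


Ansatz: y(x) = sum_{n>=0} a_n x^n, so y'(x) = sum_{n>=1} n a_n x^(n-1) and y''(x) = sum_{n>=2} n(n-1) a_n x^(n-2).
Substitute into P(x) y'' + Q(x) y' + R(x) y = 0 with P(x) = 1, Q(x) = x - 2, R(x) = 1, and match powers of x.
Initial conditions: a_0 = 3, a_1 = -1.
Setting the coefficient of each power of x to zero and solving order by order (substituting the coefficients already found):
  x^0: 2 a_2 - 2 a_1 + a_0 = 0  ->  2 a_2 = 2 a_1 - a_0 = -5  ->  a_2 = -5/2
  x^1: 6 a_3 - 4 a_2 + 2 a_1 = 0  ->  6 a_3 = 4 a_2 - 2 a_1 = -8  ->  a_3 = -4/3
  x^2: 12 a_4 - 6 a_3 + 3 a_2 = 0  ->  12 a_4 = 6 a_3 - 3 a_2 = -1/2  ->  a_4 = -1/24
Truncated series: y(x) = 3 - x - (5/2) x^2 - (4/3) x^3 - (1/24) x^4 + O(x^5).

a_0 = 3; a_1 = -1; a_2 = -5/2; a_3 = -4/3; a_4 = -1/24


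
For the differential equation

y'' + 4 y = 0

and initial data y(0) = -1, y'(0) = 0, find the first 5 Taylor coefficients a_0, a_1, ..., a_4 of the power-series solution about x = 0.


Ansatz: y(x) = sum_{n>=0} a_n x^n, so y'(x) = sum_{n>=1} n a_n x^(n-1) and y''(x) = sum_{n>=2} n(n-1) a_n x^(n-2).
Substitute into P(x) y'' + Q(x) y' + R(x) y = 0 with P(x) = 1, Q(x) = 0, R(x) = 4, and match powers of x.
Initial conditions: a_0 = -1, a_1 = 0.
Setting the coefficient of each power of x to zero and solving order by order (substituting the coefficients already found):
  x^0: 2 a_2 + 4 a_0 = 0  ->  2 a_2 = -4 a_0 = 4  ->  a_2 = 2
  x^1: 6 a_3 + 4 a_1 = 0  ->  6 a_3 = -4 a_1 = 0  ->  a_3 = 0
  x^2: 12 a_4 + 4 a_2 = 0  ->  12 a_4 = -4 a_2 = -8  ->  a_4 = -2/3
Truncated series: y(x) = -1 + 2 x^2 - (2/3) x^4 + O(x^5).

a_0 = -1; a_1 = 0; a_2 = 2; a_3 = 0; a_4 = -2/3


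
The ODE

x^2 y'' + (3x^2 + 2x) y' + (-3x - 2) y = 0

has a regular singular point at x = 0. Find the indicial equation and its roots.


Divide by x^2 to reach normal form y'' + P_1(x) y' + P_2(x) y = 0 with P_1(x) = 3 + 2/x and P_2(x) = -3/x - 2/x^2.
x = 0 is a singular point because the y'-coefficient 3 + 2/x has a pole at x = 0 and the y-coefficient -3/x - 2/x^2 has a pole at x = 0.
It is a regular singular point because x P_1(x) = p(x) = 3x + 2 and x^2 P_2(x) = q(x) = -3x - 2 are polynomials, hence analytic at x = 0.
p(0) = 2,  q(0) = -2.
Indicial equation: r(r-1) + p(0) r + q(0) = 0, i.e. r^2 + (p(0) - 1) r + q(0) = 0, i.e. r^2 + 1 r - 2 = 0.
Discriminant: (1)^2 - 4(-2) = 9, so r = (-1 ± 3)/2.
Solving: r_1 = 1, r_2 = -2.

indicial: r^2 + 1 r - 2 = 0; roots r_1 = 1, r_2 = -2


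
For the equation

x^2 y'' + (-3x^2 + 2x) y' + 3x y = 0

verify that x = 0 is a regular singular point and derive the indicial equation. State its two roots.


Divide by x^2 to reach normal form y'' + P_1(x) y' + P_2(x) y = 0 with P_1(x) = -3 + 2/x and P_2(x) = 3/x.
x = 0 is a singular point because the y'-coefficient -3 + 2/x has a pole at x = 0 and the y-coefficient 3/x has a pole at x = 0.
It is a regular singular point because x P_1(x) = p(x) = 2 - 3x and x^2 P_2(x) = q(x) = 3x are polynomials, hence analytic at x = 0.
p(0) = 2,  q(0) = 0.
Indicial equation: r(r-1) + p(0) r + q(0) = 0, i.e. r^2 + (p(0) - 1) r + q(0) = 0, i.e. r^2 + 1 r = 0.
Discriminant: (1)^2 - 4(0) = 1, so r = (-1 ± 1)/2.
Solving: r_1 = 0, r_2 = -1.

indicial: r^2 + 1 r = 0; roots r_1 = 0, r_2 = -1


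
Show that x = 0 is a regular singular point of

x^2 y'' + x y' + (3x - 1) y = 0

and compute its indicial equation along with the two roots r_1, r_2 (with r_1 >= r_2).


Divide by x^2 to reach normal form y'' + P_1(x) y' + P_2(x) y = 0 with P_1(x) = 1/x and P_2(x) = 3/x - 1/x^2.
x = 0 is a singular point because the y'-coefficient 1/x has a pole at x = 0 and the y-coefficient 3/x - 1/x^2 has a pole at x = 0.
It is a regular singular point because x P_1(x) = p(x) = 1 and x^2 P_2(x) = q(x) = 3x - 1 are polynomials, hence analytic at x = 0.
p(0) = 1,  q(0) = -1.
Indicial equation: r(r-1) + p(0) r + q(0) = 0, i.e. r^2 + (p(0) - 1) r + q(0) = 0, i.e. r^2 - 1 = 0.
Discriminant: (0)^2 - 4(-1) = 4, so r = (0 ± 2)/2.
Solving: r_1 = 1, r_2 = -1.

indicial: r^2 - 1 = 0; roots r_1 = 1, r_2 = -1


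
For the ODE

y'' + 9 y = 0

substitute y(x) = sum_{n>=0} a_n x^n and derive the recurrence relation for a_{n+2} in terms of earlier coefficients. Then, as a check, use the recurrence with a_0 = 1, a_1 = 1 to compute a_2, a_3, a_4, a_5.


Substitute y = sum_n a_n x^n into y'' + (const) y = 0.
y''(x) = sum_{n>=0} (n+2)(n+1) a_{n+2} x^n.
The ODE becomes sum_n [(n+2)(n+1) a_{n+2} + 9 a_n] x^n = 0.
Setting each coefficient to zero gives the recurrence:
  (n+2)(n+1) a_{n+2} + 9 a_n = 0,
  a_{n+2} = -9 / ((n+1)(n+2)) a_n.

Check with a_0 = 1, a_1 = 1 (apply the recurrence for n = 0, 1, 2, 3): a_0 = 1, a_1 = 1, a_2 = -9/2, a_3 = -3/2, a_4 = 27/8, a_5 = 27/40.

a_{n+2} = -9/((n+1)(n+2)) * a_n; check: a_0 = 1, a_1 = 1, a_2 = -9/2, a_3 = -3/2, a_4 = 27/8, a_5 = 27/40


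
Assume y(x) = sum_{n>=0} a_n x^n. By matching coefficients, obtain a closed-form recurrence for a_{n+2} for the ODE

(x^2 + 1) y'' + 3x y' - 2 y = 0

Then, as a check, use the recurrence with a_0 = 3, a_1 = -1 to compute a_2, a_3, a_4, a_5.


Substitute y = sum_n a_n x^n.
(1 + 1 x^2) y'' contributes (n+2)(n+1) a_{n+2} + n(n-1) a_n at x^n.
3 x y'(x) contributes 3 n a_n at x^n.
-2 y(x) contributes -2 a_n at x^n.
Matching x^n: (n+2)(n+1) a_{n+2} + (n(n-1) + 3 n - 2) a_n = 0.
Thus a_{n+2} = (-n(n-1) - 3 n + 2) / ((n+1)(n+2)) * a_n.

Check with a_0 = 3, a_1 = -1 (apply the recurrence for n = 0, 1, 2, 3): a_0 = 3, a_1 = -1, a_2 = 3, a_3 = 1/6, a_4 = -3/2, a_5 = -13/120.

a_(n+2) = (-n(n-1) - 3 n + 2) / ((n+1)(n+2)) * a_n; check: a_0 = 3, a_1 = -1, a_2 = 3, a_3 = 1/6, a_4 = -3/2, a_5 = -13/120


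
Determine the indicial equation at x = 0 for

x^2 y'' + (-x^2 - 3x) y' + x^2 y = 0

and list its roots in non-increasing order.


Divide by x^2 to reach normal form y'' + P_1(x) y' + P_2(x) y = 0 with P_1(x) = -1 - 3/x and P_2(x) = 1.
x = 0 is a singular point because the y'-coefficient -1 - 3/x has a pole at x = 0.
It is a regular singular point because x P_1(x) = p(x) = -x - 3 and x^2 P_2(x) = q(x) = x^2 are polynomials, hence analytic at x = 0.
p(0) = -3,  q(0) = 0.
Indicial equation: r(r-1) + p(0) r + q(0) = 0, i.e. r^2 + (p(0) - 1) r + q(0) = 0, i.e. r^2 - 4 r = 0.
Discriminant: (-4)^2 - 4(0) = 16, so r = (4 ± 4)/2.
Solving: r_1 = 4, r_2 = 0.

indicial: r^2 - 4 r = 0; roots r_1 = 4, r_2 = 0


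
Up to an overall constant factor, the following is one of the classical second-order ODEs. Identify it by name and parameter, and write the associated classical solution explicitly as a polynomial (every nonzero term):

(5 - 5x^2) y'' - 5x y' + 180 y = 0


All three coefficients share the factor 5; dividing through by 5 gives  (1 - x^2) y'' - x y' + 36 y = 0.
This matches the Chebyshev equation (1 - x^2) y'' - x y' + n^2 y = 0 (note the -x y' term, not -2x y') with n^2 = 36, so n = 6; the polynomial solution is T_6(x).
With y = sum_k a_k x^k, matching x^k gives (k+2)(k+1) a_{k+2} = (k^2 - n^2) a_k = (k - 6)(k + 6) a_k. The right side vanishes at k = 6, so the series with the parity of 6 terminates at degree 6.
Standard normalization: leading coefficient of T_n is 2^(n-1), so a_6 = 2^5 = 32. Work downward with a_k = (k+1)(k+2) a_{k+2} / ((k - 6)(k + 6)):
  a_4 = (5)(6)(32) / ((4 - 6)(4 + 6)) = 960/(-20) = -48
  a_2 = (3)(4)(-48) / ((2 - 6)(2 + 6)) = -576/(-32) = 18
  a_0 = (1)(2)(18) / ((0 - 6)(0 + 6)) = 36/(-36) = -1
Hence T_6(x) = 32 x^6 - 48 x^4 + 18 x^2 - 1.

T_6(x); series = 32 x^6 - 48 x^4 + 18 x^2 - 1


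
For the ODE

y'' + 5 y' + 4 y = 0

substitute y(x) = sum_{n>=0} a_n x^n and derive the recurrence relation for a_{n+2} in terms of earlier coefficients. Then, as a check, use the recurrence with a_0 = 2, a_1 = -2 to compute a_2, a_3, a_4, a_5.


Substitute y = sum_n a_n x^n.
y''(x) has coefficient (n+2)(n+1) a_{n+2} at x^n;
5 y'(x) has coefficient 5 (n+1) a_{n+1} at x^n;
4 y(x) has coefficient 4 a_n at x^n.
Matching x^n: (n+2)(n+1) a_{n+2} + 5 (n+1) a_{n+1} + 4 a_n = 0.
Thus a_{n+2} = [-5 (n+1) a_{n+1} - 4 a_n] / ((n+1)(n+2)).

Check with a_0 = 2, a_1 = -2 (apply the recurrence for n = 0, 1, 2, 3): a_0 = 2, a_1 = -2, a_2 = 1, a_3 = -1/3, a_4 = 1/12, a_5 = -1/60.

a_(n+2) = [-5 (n+1) a_(n+1) - 4 a_n] / ((n+1)(n+2)); check: a_0 = 2, a_1 = -2, a_2 = 1, a_3 = -1/3, a_4 = 1/12, a_5 = -1/60


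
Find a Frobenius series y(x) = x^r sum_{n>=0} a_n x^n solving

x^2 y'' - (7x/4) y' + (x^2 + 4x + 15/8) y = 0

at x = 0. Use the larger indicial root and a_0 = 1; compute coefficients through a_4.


Write in Frobenius form y'' + (p(x)/x) y' + (q(x)/x^2) y = 0:
  p(x) = -7/4,  q(x) = x^2 + 4x + 15/8.
Indicial equation: r(r-1) + (-7/4) r + (15/8) = 0 -> roots r_1 = 3/2, r_2 = 5/4.
Take r = r_1 = 3/2. Let y(x) = x^r sum_{n>=0} a_n x^n with a_0 = 1.
Substitute y = x^r sum a_n x^n and match x^{r+n}. The recurrence is
  D(n) a_n + 4 a_{n-1} + 1 a_{n-2} = 0,  where D(n) = (r+n)(r+n-1) + (-7/4)(r+n) + (15/8).
  a_n = [-4 a_{n-1} - 1 a_{n-2}] / D(n).
Since the indicial polynomial factors as (r - r_1)(r - r_2), D(n) = (r_1 + n - r_1)(r_1 + n - r_2) = n(n + 1/4).
Evaluating step by step (a_0 = 1):
  n = 1: D(1) = 1(1 + 1/4) = 5/4; numerator = -4(1) = -4; a_1 = (-4)/(5/4) = -16/5
  n = 2: D(2) = 2(2 + 1/4) = 9/2; numerator = -4(-16/5) - 1(1) = 59/5; a_2 = (59/5)/(9/2) = 118/45
  n = 3: D(3) = 3(3 + 1/4) = 39/4; numerator = -4(118/45) - 1(-16/5) = -328/45; a_3 = (-328/45)/(39/4) = -1312/1755
  n = 4: D(4) = 4(4 + 1/4) = 17; numerator = -4(-1312/1755) - 1(118/45) = 646/1755; a_4 = (646/1755)/(17) = 38/1755

r = 3/2; a_0 = 1; a_1 = -16/5; a_2 = 118/45; a_3 = -1312/1755; a_4 = 38/1755


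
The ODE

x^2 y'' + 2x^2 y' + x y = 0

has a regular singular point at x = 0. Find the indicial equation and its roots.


Divide by x^2 to reach normal form y'' + P_1(x) y' + P_2(x) y = 0 with P_1(x) = 2 and P_2(x) = 1/x.
x = 0 is a singular point because the y-coefficient 1/x has a pole at x = 0.
It is a regular singular point because x P_1(x) = p(x) = 2x and x^2 P_2(x) = q(x) = x are polynomials, hence analytic at x = 0.
p(0) = 0,  q(0) = 0.
Indicial equation: r(r-1) + p(0) r + q(0) = 0, i.e. r^2 + (p(0) - 1) r + q(0) = 0, i.e. r^2 - 1 r = 0.
Discriminant: (-1)^2 - 4(0) = 1, so r = (1 ± 1)/2.
Solving: r_1 = 1, r_2 = 0.

indicial: r^2 - 1 r = 0; roots r_1 = 1, r_2 = 0


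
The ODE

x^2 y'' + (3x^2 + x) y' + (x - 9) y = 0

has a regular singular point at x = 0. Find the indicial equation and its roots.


Divide by x^2 to reach normal form y'' + P_1(x) y' + P_2(x) y = 0 with P_1(x) = 3 + 1/x and P_2(x) = 1/x - 9/x^2.
x = 0 is a singular point because the y'-coefficient 3 + 1/x has a pole at x = 0 and the y-coefficient 1/x - 9/x^2 has a pole at x = 0.
It is a regular singular point because x P_1(x) = p(x) = 3x + 1 and x^2 P_2(x) = q(x) = x - 9 are polynomials, hence analytic at x = 0.
p(0) = 1,  q(0) = -9.
Indicial equation: r(r-1) + p(0) r + q(0) = 0, i.e. r^2 + (p(0) - 1) r + q(0) = 0, i.e. r^2 - 9 = 0.
Discriminant: (0)^2 - 4(-9) = 36, so r = (0 ± 6)/2.
Solving: r_1 = 3, r_2 = -3.

indicial: r^2 - 9 = 0; roots r_1 = 3, r_2 = -3


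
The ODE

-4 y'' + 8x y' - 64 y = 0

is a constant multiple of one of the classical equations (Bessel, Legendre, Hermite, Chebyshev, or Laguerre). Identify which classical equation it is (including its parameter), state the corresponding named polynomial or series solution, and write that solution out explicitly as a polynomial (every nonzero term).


All three coefficients share the factor -4; dividing through by -4 gives  y'' - 2x y' + 16 y = 0.
This matches the Hermite equation y'' - 2x y' + 2n y = 0 with 2n = 16, so n = 8; the polynomial solution is H_8(x).
With y = sum_k a_k x^k, matching x^k gives (k+2)(k+1) a_{k+2} = 2(k - n) a_k = 2(k - 8) a_k. The right side vanishes at k = 8, so the series with the parity of 8 terminates at degree 8.
Standard normalization: leading coefficient of H_n is 2^n, so a_8 = 2^8 = 256. Work downward with a_k = (k+1)(k+2) a_{k+2} / (2(k - n)):
  a_6 = (7)(8)(256) / (2(6 - 8)) = 14336/(-4) = -3584
  a_4 = (5)(6)(-3584) / (2(4 - 8)) = -107520/(-8) = 13440
  a_2 = (3)(4)(13440) / (2(2 - 8)) = 161280/(-12) = -13440
  a_0 = (1)(2)(-13440) / (2(0 - 8)) = -26880/(-16) = 1680
Hence H_8(x) = 256 x^8 - 3584 x^6 + 13440 x^4 - 13440 x^2 + 1680.

H_8(x); series = 256 x^8 - 3584 x^6 + 13440 x^4 - 13440 x^2 + 1680


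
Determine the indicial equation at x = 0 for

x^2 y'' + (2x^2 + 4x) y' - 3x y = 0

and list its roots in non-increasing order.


Divide by x^2 to reach normal form y'' + P_1(x) y' + P_2(x) y = 0 with P_1(x) = 2 + 4/x and P_2(x) = -3/x.
x = 0 is a singular point because the y'-coefficient 2 + 4/x has a pole at x = 0 and the y-coefficient -3/x has a pole at x = 0.
It is a regular singular point because x P_1(x) = p(x) = 2x + 4 and x^2 P_2(x) = q(x) = -3x are polynomials, hence analytic at x = 0.
p(0) = 4,  q(0) = 0.
Indicial equation: r(r-1) + p(0) r + q(0) = 0, i.e. r^2 + (p(0) - 1) r + q(0) = 0, i.e. r^2 + 3 r = 0.
Discriminant: (3)^2 - 4(0) = 9, so r = (-3 ± 3)/2.
Solving: r_1 = 0, r_2 = -3.

indicial: r^2 + 3 r = 0; roots r_1 = 0, r_2 = -3


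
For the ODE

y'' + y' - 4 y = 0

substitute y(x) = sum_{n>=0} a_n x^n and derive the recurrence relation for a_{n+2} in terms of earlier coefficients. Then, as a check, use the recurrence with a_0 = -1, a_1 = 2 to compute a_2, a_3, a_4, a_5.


Substitute y = sum_n a_n x^n.
y''(x) has coefficient (n+2)(n+1) a_{n+2} at x^n;
y'(x) has coefficient (n+1) a_{n+1} at x^n;
-4 y(x) has coefficient -4 a_n at x^n.
Matching x^n: (n+2)(n+1) a_{n+2} + (n+1) a_{n+1} - 4 a_n = 0.
Thus a_{n+2} = [-(n+1) a_{n+1} + 4 a_n] / ((n+1)(n+2)).

Check with a_0 = -1, a_1 = 2 (apply the recurrence for n = 0, 1, 2, 3): a_0 = -1, a_1 = 2, a_2 = -3, a_3 = 7/3, a_4 = -19/12, a_5 = 47/60.

a_(n+2) = [-(n+1) a_(n+1) + 4 a_n] / ((n+1)(n+2)); check: a_0 = -1, a_1 = 2, a_2 = -3, a_3 = 7/3, a_4 = -19/12, a_5 = 47/60


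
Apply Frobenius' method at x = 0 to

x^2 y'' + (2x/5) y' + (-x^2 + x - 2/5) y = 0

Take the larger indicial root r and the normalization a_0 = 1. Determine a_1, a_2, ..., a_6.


Write in Frobenius form y'' + (p(x)/x) y' + (q(x)/x^2) y = 0:
  p(x) = 2/5,  q(x) = -x^2 + x - 2/5.
Indicial equation: r(r-1) + (2/5) r + (-2/5) = 0 -> roots r_1 = 1, r_2 = -2/5.
Take r = r_1 = 1. Let y(x) = x^r sum_{n>=0} a_n x^n with a_0 = 1.
Substitute y = x^r sum a_n x^n and match x^{r+n}. The recurrence is
  D(n) a_n + 1 a_{n-1} - 1 a_{n-2} = 0,  where D(n) = (r+n)(r+n-1) + (2/5)(r+n) + (-2/5).
  a_n = [-1 a_{n-1} + 1 a_{n-2}] / D(n).
Since the indicial polynomial factors as (r - r_1)(r - r_2), D(n) = (r_1 + n - r_1)(r_1 + n - r_2) = n(n + 7/5).
Evaluating step by step (a_0 = 1):
  n = 1: D(1) = 1(1 + 7/5) = 12/5; numerator = -1(1) = -1; a_1 = (-1)/(12/5) = -5/12
  n = 2: D(2) = 2(2 + 7/5) = 34/5; numerator = -1(-5/12) + 1(1) = 17/12; a_2 = (17/12)/(34/5) = 5/24
  n = 3: D(3) = 3(3 + 7/5) = 66/5; numerator = -1(5/24) + 1(-5/12) = -5/8; a_3 = (-5/8)/(66/5) = -25/528
  n = 4: D(4) = 4(4 + 7/5) = 108/5; numerator = -1(-25/528) + 1(5/24) = 45/176; a_4 = (45/176)/(108/5) = 25/2112
  n = 5: D(5) = 5(5 + 7/5) = 32; numerator = -1(25/2112) + 1(-25/528) = -125/2112; a_5 = (-125/2112)/(32) = -125/67584
  n = 6: D(6) = 6(6 + 7/5) = 222/5; numerator = -1(-125/67584) + 1(25/2112) = 925/67584; a_6 = (925/67584)/(222/5) = 125/405504

r = 1; a_0 = 1; a_1 = -5/12; a_2 = 5/24; a_3 = -25/528; a_4 = 25/2112; a_5 = -125/67584; a_6 = 125/405504


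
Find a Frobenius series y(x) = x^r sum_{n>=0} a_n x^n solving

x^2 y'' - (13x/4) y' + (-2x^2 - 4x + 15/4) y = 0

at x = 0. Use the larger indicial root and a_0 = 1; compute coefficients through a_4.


Write in Frobenius form y'' + (p(x)/x) y' + (q(x)/x^2) y = 0:
  p(x) = -13/4,  q(x) = -2x^2 - 4x + 15/4.
Indicial equation: r(r-1) + (-13/4) r + (15/4) = 0 -> roots r_1 = 3, r_2 = 5/4.
Take r = r_1 = 3. Let y(x) = x^r sum_{n>=0} a_n x^n with a_0 = 1.
Substitute y = x^r sum a_n x^n and match x^{r+n}. The recurrence is
  D(n) a_n - 4 a_{n-1} - 2 a_{n-2} = 0,  where D(n) = (r+n)(r+n-1) + (-13/4)(r+n) + (15/4).
  a_n = [4 a_{n-1} + 2 a_{n-2}] / D(n).
Since the indicial polynomial factors as (r - r_1)(r - r_2), D(n) = (r_1 + n - r_1)(r_1 + n - r_2) = n(n + 7/4).
Evaluating step by step (a_0 = 1):
  n = 1: D(1) = 1(1 + 7/4) = 11/4; numerator = 4(1) = 4; a_1 = (4)/(11/4) = 16/11
  n = 2: D(2) = 2(2 + 7/4) = 15/2; numerator = 4(16/11) + 2(1) = 86/11; a_2 = (86/11)/(15/2) = 172/165
  n = 3: D(3) = 3(3 + 7/4) = 57/4; numerator = 4(172/165) + 2(16/11) = 1168/165; a_3 = (1168/165)/(57/4) = 4672/9405
  n = 4: D(4) = 4(4 + 7/4) = 23; numerator = 4(4672/9405) + 2(172/165) = 38296/9405; a_4 = (38296/9405)/(23) = 38296/216315

r = 3; a_0 = 1; a_1 = 16/11; a_2 = 172/165; a_3 = 4672/9405; a_4 = 38296/216315


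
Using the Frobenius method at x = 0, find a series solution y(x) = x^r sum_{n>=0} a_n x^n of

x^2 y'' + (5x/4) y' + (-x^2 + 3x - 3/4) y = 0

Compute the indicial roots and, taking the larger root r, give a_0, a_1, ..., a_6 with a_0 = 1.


Write in Frobenius form y'' + (p(x)/x) y' + (q(x)/x^2) y = 0:
  p(x) = 5/4,  q(x) = -x^2 + 3x - 3/4.
Indicial equation: r(r-1) + (5/4) r + (-3/4) = 0 -> roots r_1 = 3/4, r_2 = -1.
Take r = r_1 = 3/4. Let y(x) = x^r sum_{n>=0} a_n x^n with a_0 = 1.
Substitute y = x^r sum a_n x^n and match x^{r+n}. The recurrence is
  D(n) a_n + 3 a_{n-1} - 1 a_{n-2} = 0,  where D(n) = (r+n)(r+n-1) + (5/4)(r+n) + (-3/4).
  a_n = [-3 a_{n-1} + 1 a_{n-2}] / D(n).
Since the indicial polynomial factors as (r - r_1)(r - r_2), D(n) = (r_1 + n - r_1)(r_1 + n - r_2) = n(n + 7/4).
Evaluating step by step (a_0 = 1):
  n = 1: D(1) = 1(1 + 7/4) = 11/4; numerator = -3(1) = -3; a_1 = (-3)/(11/4) = -12/11
  n = 2: D(2) = 2(2 + 7/4) = 15/2; numerator = -3(-12/11) + 1(1) = 47/11; a_2 = (47/11)/(15/2) = 94/165
  n = 3: D(3) = 3(3 + 7/4) = 57/4; numerator = -3(94/165) + 1(-12/11) = -14/5; a_3 = (-14/5)/(57/4) = -56/285
  n = 4: D(4) = 4(4 + 7/4) = 23; numerator = -3(-56/285) + 1(94/165) = 3634/3135; a_4 = (3634/3135)/(23) = 158/3135
  n = 5: D(5) = 5(5 + 7/4) = 135/4; numerator = -3(158/3135) + 1(-56/285) = -218/627; a_5 = (-218/627)/(135/4) = -872/84645
  n = 6: D(6) = 6(6 + 7/4) = 93/2; numerator = -3(-872/84645) + 1(158/3135) = 2294/28215; a_6 = (2294/28215)/(93/2) = 148/84645

r = 3/4; a_0 = 1; a_1 = -12/11; a_2 = 94/165; a_3 = -56/285; a_4 = 158/3135; a_5 = -872/84645; a_6 = 148/84645


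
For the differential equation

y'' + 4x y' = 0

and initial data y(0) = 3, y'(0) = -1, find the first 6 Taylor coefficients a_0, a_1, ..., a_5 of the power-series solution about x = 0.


Ansatz: y(x) = sum_{n>=0} a_n x^n, so y'(x) = sum_{n>=1} n a_n x^(n-1) and y''(x) = sum_{n>=2} n(n-1) a_n x^(n-2).
Substitute into P(x) y'' + Q(x) y' + R(x) y = 0 with P(x) = 1, Q(x) = 4x, R(x) = 0, and match powers of x.
Initial conditions: a_0 = 3, a_1 = -1.
Setting the coefficient of each power of x to zero and solving order by order (substituting the coefficients already found):
  x^0: 2 a_2 = 0  ->  a_2 = 0
  x^1: 6 a_3 + 4 a_1 = 0  ->  6 a_3 = -4 a_1 = 4  ->  a_3 = 2/3
  x^2: 12 a_4 + 8 a_2 = 0  ->  12 a_4 = -8 a_2 = 0  ->  a_4 = 0
  x^3: 20 a_5 + 12 a_3 = 0  ->  20 a_5 = -12 a_3 = -8  ->  a_5 = -2/5
Truncated series: y(x) = 3 - x + (2/3) x^3 - (2/5) x^5 + O(x^6).

a_0 = 3; a_1 = -1; a_2 = 0; a_3 = 2/3; a_4 = 0; a_5 = -2/5


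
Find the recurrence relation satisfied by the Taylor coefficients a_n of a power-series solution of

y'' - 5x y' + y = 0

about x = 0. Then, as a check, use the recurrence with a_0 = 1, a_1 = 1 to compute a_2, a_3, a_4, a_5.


Substitute y = sum_n a_n x^n.
y''(x) has coefficient (n+2)(n+1) a_{n+2} at x^n;
-5 x y'(x) has coefficient -5 n a_n at x^n (shift);
y(x) has coefficient 1 a_n at x^n.
Matching x^n: (n+2)(n+1) a_{n+2} + (-5n + 1) a_n = 0.
Thus a_{n+2} = (5n - 1) / ((n+1)(n+2)) * a_n.

Check with a_0 = 1, a_1 = 1 (apply the recurrence for n = 0, 1, 2, 3): a_0 = 1, a_1 = 1, a_2 = -1/2, a_3 = 2/3, a_4 = -3/8, a_5 = 7/15.

a_(n+2) = (5n - 1) / ((n+1)(n+2)) * a_n; check: a_0 = 1, a_1 = 1, a_2 = -1/2, a_3 = 2/3, a_4 = -3/8, a_5 = 7/15


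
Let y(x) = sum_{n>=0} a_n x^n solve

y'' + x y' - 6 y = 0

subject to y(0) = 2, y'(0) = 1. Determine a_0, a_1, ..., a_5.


Ansatz: y(x) = sum_{n>=0} a_n x^n, so y'(x) = sum_{n>=1} n a_n x^(n-1) and y''(x) = sum_{n>=2} n(n-1) a_n x^(n-2).
Substitute into P(x) y'' + Q(x) y' + R(x) y = 0 with P(x) = 1, Q(x) = x, R(x) = -6, and match powers of x.
Initial conditions: a_0 = 2, a_1 = 1.
Setting the coefficient of each power of x to zero and solving order by order (substituting the coefficients already found):
  x^0: 2 a_2 - 6 a_0 = 0  ->  2 a_2 = 6 a_0 = 12  ->  a_2 = 6
  x^1: 6 a_3 - 5 a_1 = 0  ->  6 a_3 = 5 a_1 = 5  ->  a_3 = 5/6
  x^2: 12 a_4 - 4 a_2 = 0  ->  12 a_4 = 4 a_2 = 24  ->  a_4 = 2
  x^3: 20 a_5 - 3 a_3 = 0  ->  20 a_5 = 3 a_3 = 5/2  ->  a_5 = 1/8
Truncated series: y(x) = 2 + x + 6 x^2 + (5/6) x^3 + 2 x^4 + (1/8) x^5 + O(x^6).

a_0 = 2; a_1 = 1; a_2 = 6; a_3 = 5/6; a_4 = 2; a_5 = 1/8


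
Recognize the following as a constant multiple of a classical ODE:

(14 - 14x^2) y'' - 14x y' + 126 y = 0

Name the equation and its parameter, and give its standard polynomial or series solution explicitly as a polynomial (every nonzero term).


All three coefficients share the factor 14; dividing through by 14 gives  (1 - x^2) y'' - x y' + 9 y = 0.
This matches the Chebyshev equation (1 - x^2) y'' - x y' + n^2 y = 0 (note the -x y' term, not -2x y') with n^2 = 9, so n = 3; the polynomial solution is T_3(x).
With y = sum_k a_k x^k, matching x^k gives (k+2)(k+1) a_{k+2} = (k^2 - n^2) a_k = (k - 3)(k + 3) a_k. The right side vanishes at k = 3, so the series with the parity of 3 terminates at degree 3.
Standard normalization: leading coefficient of T_n is 2^(n-1), so a_3 = 2^2 = 4. Work downward with a_k = (k+1)(k+2) a_{k+2} / ((k - 3)(k + 3)):
  a_1 = (2)(3)(4) / ((1 - 3)(1 + 3)) = 24/(-8) = -3
Hence T_3(x) = 4 x^3 - 3 x.

T_3(x); series = 4 x^3 - 3 x


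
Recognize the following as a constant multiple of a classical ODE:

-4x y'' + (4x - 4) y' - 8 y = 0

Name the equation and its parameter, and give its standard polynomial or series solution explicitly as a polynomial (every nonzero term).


All three coefficients share the factor -4; dividing through by -4 gives  x y'' + (1 - x) y' + 2 y = 0.
This matches the Laguerre equation x y'' + (1 - x) y' + n y = 0 with n = 2; the polynomial solution is L_2(x).
With y = sum_k a_k x^k, matching x^k gives (k+1)k a_{k+1} + (k+1) a_{k+1} - k a_k + n a_k = 0, i.e. (k+1)^2 a_{k+1} = (k - n) a_k = (k - 2) a_k. The right side vanishes at k = 2, so the series terminates at degree 2.
Standard normalization L_n(0) = 1 gives a_0 = 1. Work upward with a_{k+1} = (k - 2) a_k / (k+1)^2:
  a_1 = (0 - 2)(1) / 1^2 = -2/1 = -2
  a_2 = (1 - 2)(-2) / 2^2 = 2/4 = 1/2
Hence L_2(x) = x^2/2 - 2 x + 1.

L_2(x); series = x^2/2 - 2 x + 1


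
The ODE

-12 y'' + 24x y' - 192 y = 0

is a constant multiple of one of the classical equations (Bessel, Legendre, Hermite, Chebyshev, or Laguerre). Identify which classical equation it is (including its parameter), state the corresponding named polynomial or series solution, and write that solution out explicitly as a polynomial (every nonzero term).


All three coefficients share the factor -12; dividing through by -12 gives  y'' - 2x y' + 16 y = 0.
This matches the Hermite equation y'' - 2x y' + 2n y = 0 with 2n = 16, so n = 8; the polynomial solution is H_8(x).
With y = sum_k a_k x^k, matching x^k gives (k+2)(k+1) a_{k+2} = 2(k - n) a_k = 2(k - 8) a_k. The right side vanishes at k = 8, so the series with the parity of 8 terminates at degree 8.
Standard normalization: leading coefficient of H_n is 2^n, so a_8 = 2^8 = 256. Work downward with a_k = (k+1)(k+2) a_{k+2} / (2(k - n)):
  a_6 = (7)(8)(256) / (2(6 - 8)) = 14336/(-4) = -3584
  a_4 = (5)(6)(-3584) / (2(4 - 8)) = -107520/(-8) = 13440
  a_2 = (3)(4)(13440) / (2(2 - 8)) = 161280/(-12) = -13440
  a_0 = (1)(2)(-13440) / (2(0 - 8)) = -26880/(-16) = 1680
Hence H_8(x) = 256 x^8 - 3584 x^6 + 13440 x^4 - 13440 x^2 + 1680.

H_8(x); series = 256 x^8 - 3584 x^6 + 13440 x^4 - 13440 x^2 + 1680
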